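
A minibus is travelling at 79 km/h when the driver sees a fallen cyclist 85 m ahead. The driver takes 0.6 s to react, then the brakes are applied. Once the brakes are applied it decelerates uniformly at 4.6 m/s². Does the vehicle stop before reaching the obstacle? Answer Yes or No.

79 km/h ÷ 3.6 = 21.9444 m/s.
Reaction distance = 21.9444 × 0.6 = 13.167 m.
Braking distance = v²/(2a) = 481.557 / 9.200 = 52.343 m.
Total stopping distance = 13.167 + 52.343 = 65.510 m, vs 85 m available — it stops with 85 − 65.510 = 19.490 m to spare.

Yes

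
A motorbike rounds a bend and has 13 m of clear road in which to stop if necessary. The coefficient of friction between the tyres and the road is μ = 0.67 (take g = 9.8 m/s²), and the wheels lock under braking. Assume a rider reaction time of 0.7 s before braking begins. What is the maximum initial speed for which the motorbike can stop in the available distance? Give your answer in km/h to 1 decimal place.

a = μg = 0.67 × 9.8 = 6.566 m/s².
Stopping distance: v·t_r + v²/(2a) = 13 with t_r = 0.7 s and a = 6.566 m/s².
So v² + 9.192 v − 170.72 = 0.
Positive root: v = −a·t_r + √((a·t_r)² + 2a·d) = −4.596 + √(21.123 + 170.72) = 9.2547 m/s.
9.2547 m/s × 3.6 = 33.317 km/h.

Maximum speed ≈ 33.3 km/h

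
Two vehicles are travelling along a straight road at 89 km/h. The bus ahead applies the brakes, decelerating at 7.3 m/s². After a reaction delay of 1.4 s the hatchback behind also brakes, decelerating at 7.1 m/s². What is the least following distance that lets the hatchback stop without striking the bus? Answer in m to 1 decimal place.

89 km/h ÷ 3.6 = 24.7222 m/s.
Leader travels v²/(2a_L) = 611.187 / 14.600 = 41.862 m before stopping.
Follower covers v·t_r = 24.7222 × 1.4 = 34.611 m while reacting, then v²/(2a_F) = 611.187 / 14.200 = 43.041 m while braking, for a total of 34.611 + 43.041 = 77.652 m.
Since a_F ≤ a_L and the follower starts braking later, the follower is never slower than the leader, so the closest approach is when both have stopped.
Minimum gap = 77.652 − 41.862 = 35.790 m.

Minimum gap ≈ 35.8 m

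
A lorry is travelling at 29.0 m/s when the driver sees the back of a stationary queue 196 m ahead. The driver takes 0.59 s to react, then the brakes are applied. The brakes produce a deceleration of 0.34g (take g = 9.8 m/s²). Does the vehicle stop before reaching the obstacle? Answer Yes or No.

Yes

a = 0.34 × 9.8 = 3.332 m/s².
Reaction distance = 29.0000 × 0.59 = 17.110 m.
Braking distance = v²/(2a) = 841.000 / 6.664 = 126.200 m.
Total stopping distance = 17.110 + 126.200 = 143.310 m, vs 196 m available — it stops with 196 − 143.310 = 52.690 m to spare.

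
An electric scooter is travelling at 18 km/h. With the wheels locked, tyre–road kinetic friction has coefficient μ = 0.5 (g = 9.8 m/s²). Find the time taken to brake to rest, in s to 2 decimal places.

18 km/h ÷ 3.6 = 5.0000 m/s.
a = μg = 0.5 × 9.8 = 4.900 m/s².
Braking time = v/a = 5.0000 / 4.900 = 1.020 s.

Braking time ≈ 1.02 s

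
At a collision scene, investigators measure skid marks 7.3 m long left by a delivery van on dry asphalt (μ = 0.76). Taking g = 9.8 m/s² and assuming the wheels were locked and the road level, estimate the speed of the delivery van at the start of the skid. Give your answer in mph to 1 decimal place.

Initial speed ≈ 23.3 mph

Deceleration a = μg = 0.76 × 9.8 = 7.448 m/s².
v = √(2a·d) = √(2 × 7.448 × 7.3) = √108.741 = 10.4279 m/s.
= 10.4279 ÷ 0.44704 = 23.327 mph.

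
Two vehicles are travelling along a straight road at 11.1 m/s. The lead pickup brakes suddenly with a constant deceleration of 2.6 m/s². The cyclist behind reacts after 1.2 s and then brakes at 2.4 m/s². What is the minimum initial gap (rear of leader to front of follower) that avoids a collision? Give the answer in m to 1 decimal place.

Leader travels v²/(2a_L) = 123.210 / 5.200 = 23.694 m before stopping.
Follower covers v·t_r = 11.1000 × 1.2 = 13.320 m while reacting, then v²/(2a_F) = 123.210 / 4.800 = 25.669 m while braking, for a total of 13.320 + 25.669 = 38.989 m.
Since a_F ≤ a_L and the follower starts braking later, the follower is never slower than the leader, so the closest approach is when both have stopped.
Minimum gap = 38.989 − 23.694 = 15.295 m.

Minimum gap ≈ 15.3 m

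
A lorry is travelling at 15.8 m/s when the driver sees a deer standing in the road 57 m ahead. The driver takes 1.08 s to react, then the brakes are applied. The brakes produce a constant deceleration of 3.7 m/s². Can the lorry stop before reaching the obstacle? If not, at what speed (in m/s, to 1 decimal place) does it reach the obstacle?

Yes — it stops about 6.2 m short of the obstacle, so it never reaches it

Reaction distance = 15.8000 × 1.08 = 17.064 m.
Braking distance = v²/(2a) = 249.640 / 7.400 = 33.735 m.
Total stopping distance = 17.064 + 33.735 = 50.799 m, vs 57 m available — it stops with 57 − 50.799 = 6.201 m to spare.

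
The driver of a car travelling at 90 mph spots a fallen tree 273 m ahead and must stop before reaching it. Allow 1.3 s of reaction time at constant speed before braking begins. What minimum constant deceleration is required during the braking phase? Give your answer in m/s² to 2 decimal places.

Required deceleration ≈ 3.67 m/s²

90 mph × 0.44704 = 40.2336 m/s.
Distance covered during reaction = 40.2336 × 1.3 = 52.304 m.
Distance available for braking: 273 − 52.304 = 220.696 m.
v² = 2a·d ⇒ a = v²/(2d) = 40.2336² / (2 × 220.696) = 1618.743 / 441.392 = 3.6674 m/s².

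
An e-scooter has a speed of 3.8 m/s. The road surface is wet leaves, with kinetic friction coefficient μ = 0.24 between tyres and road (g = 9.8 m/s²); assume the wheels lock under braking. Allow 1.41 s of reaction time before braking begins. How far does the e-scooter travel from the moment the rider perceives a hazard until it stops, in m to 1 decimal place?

Total stopping distance ≈ 8.4 m

a = μg = 0.24 × 9.8 = 2.352 m/s².
Reaction distance = v·t_r = 3.8000 × 1.41 = 5.358 m.
Braking distance = v²/(2a) = 3.8000² / (2 × 2.352) = 14.440 / 4.704 = 3.070 m.
Total = 5.358 + 3.070 = 8.428 m.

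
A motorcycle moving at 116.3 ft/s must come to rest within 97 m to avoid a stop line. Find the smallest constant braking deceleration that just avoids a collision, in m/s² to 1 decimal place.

Required deceleration ≈ 6.5 m/s²

116.3 ft/s × 0.3048 = 35.4482 m/s.
v² = 2a·d ⇒ a = v²/(2d) = 35.4482² / (2 × 97.000) = 1256.575 / 194.000 = 6.4772 m/s².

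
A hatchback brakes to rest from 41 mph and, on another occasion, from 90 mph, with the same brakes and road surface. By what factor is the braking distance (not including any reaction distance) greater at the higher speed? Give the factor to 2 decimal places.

Braking distance d = v²/(2a), so with a fixed, d ∝ v².
Factor = (90/41)² = 2.1951² = 4.8185.

Factor ≈ 4.82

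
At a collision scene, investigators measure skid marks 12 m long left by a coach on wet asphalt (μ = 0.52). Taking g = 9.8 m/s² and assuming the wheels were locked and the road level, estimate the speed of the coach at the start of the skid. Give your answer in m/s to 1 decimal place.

Deceleration a = μg = 0.52 × 9.8 = 5.096 m/s².
v = √(2a·d) = √(2 × 5.096 × 12) = √122.304 = 11.0591 m/s.

Initial speed ≈ 11.1 m/s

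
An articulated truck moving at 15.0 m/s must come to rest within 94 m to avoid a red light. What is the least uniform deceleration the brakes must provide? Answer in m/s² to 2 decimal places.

v² = 2a·d ⇒ a = v²/(2d) = 15.0000² / (2 × 94.000) = 225.000 / 188.000 = 1.1968 m/s².

Required deceleration ≈ 1.20 m/s²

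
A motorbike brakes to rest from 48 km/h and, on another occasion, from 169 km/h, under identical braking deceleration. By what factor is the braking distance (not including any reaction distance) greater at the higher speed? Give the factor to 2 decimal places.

Braking distance d = v²/(2a), so with a fixed, d ∝ v².
Factor = (169/48)² = 3.5208² = 12.3960.

Factor ≈ 12.40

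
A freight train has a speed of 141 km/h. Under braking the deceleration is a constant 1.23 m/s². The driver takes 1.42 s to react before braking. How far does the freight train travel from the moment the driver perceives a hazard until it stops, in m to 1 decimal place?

141 km/h ÷ 3.6 = 39.1667 m/s.
Reaction distance = v·t_r = 39.1667 × 1.42 = 55.617 m.
Braking distance = v²/(2a) = 39.1667² / (2 × 1.230) = 1534.030 / 2.460 = 623.589 m.
Total = 55.617 + 623.589 = 679.206 m.

Total stopping distance ≈ 679.2 m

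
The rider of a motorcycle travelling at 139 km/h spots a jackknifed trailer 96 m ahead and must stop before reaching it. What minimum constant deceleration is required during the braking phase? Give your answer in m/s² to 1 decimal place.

139 km/h ÷ 3.6 = 38.6111 m/s.
v² = 2a·d ⇒ a = v²/(2d) = 38.6111² / (2 × 96.000) = 1490.817 / 192.000 = 7.7647 m/s².

Required deceleration ≈ 7.8 m/s²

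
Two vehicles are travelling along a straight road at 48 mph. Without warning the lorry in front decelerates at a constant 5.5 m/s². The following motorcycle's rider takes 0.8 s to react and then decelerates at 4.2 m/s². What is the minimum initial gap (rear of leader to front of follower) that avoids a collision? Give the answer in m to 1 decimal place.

48 mph × 0.44704 = 21.4579 m/s.
Leader travels v²/(2a_L) = 460.441 / 11.000 = 41.858 m before stopping.
Follower covers v·t_r = 21.4579 × 0.8 = 17.166 m while reacting, then v²/(2a_F) = 460.441 / 8.400 = 54.814 m while braking, for a total of 17.166 + 54.814 = 71.980 m.
Since a_F ≤ a_L and the follower starts braking later, the follower is never slower than the leader, so the closest approach is when both have stopped.
Minimum gap = 71.980 − 41.858 = 30.122 m.

Minimum gap ≈ 30.1 m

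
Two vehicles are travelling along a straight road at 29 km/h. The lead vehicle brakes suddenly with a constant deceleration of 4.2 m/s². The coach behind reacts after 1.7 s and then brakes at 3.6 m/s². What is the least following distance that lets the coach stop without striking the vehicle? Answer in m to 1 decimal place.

29 km/h ÷ 3.6 = 8.0556 m/s.
Leader travels v²/(2a_L) = 64.893 / 8.400 = 7.725 m before stopping.
Follower covers v·t_r = 8.0556 × 1.7 = 13.695 m while reacting, then v²/(2a_F) = 64.893 / 7.200 = 9.013 m while braking, for a total of 13.695 + 9.013 = 22.708 m.
Since a_F ≤ a_L and the follower starts braking later, the follower is never slower than the leader, so the closest approach is when both have stopped.
Minimum gap = 22.708 − 7.725 = 14.983 m.

Minimum gap ≈ 15.0 m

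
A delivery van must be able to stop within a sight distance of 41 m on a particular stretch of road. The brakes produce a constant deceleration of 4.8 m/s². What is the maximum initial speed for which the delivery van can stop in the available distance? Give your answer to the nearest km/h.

Maximum speed ≈ 71 km/h

v²/(2a) = d ⇒ v = √(2 × 4.800 × 41) = √393.60 = 19.8394 m/s.
19.8394 m/s × 3.6 = 71.422 km/h.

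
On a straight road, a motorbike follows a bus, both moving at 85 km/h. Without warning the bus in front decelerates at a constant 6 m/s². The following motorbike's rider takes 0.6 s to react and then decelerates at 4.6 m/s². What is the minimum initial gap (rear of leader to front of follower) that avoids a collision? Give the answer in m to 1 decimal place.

Minimum gap ≈ 28.3 m

85 km/h ÷ 3.6 = 23.6111 m/s.
Leader travels v²/(2a_L) = 557.484 / 12.000 = 46.457 m before stopping.
Follower covers v·t_r = 23.6111 × 0.6 = 14.167 m while reacting, then v²/(2a_F) = 557.484 / 9.200 = 60.596 m while braking, for a total of 14.167 + 60.596 = 74.763 m.
Since a_F ≤ a_L and the follower starts braking later, the follower is never slower than the leader, so the closest approach is when both have stopped.
Minimum gap = 74.763 − 46.457 = 28.306 m.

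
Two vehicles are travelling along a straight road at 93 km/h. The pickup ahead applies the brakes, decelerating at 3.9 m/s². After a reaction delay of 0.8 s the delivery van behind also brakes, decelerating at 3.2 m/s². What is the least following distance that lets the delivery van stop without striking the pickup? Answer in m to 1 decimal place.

Minimum gap ≈ 39.4 m

93 km/h ÷ 3.6 = 25.8333 m/s.
Leader travels v²/(2a_L) = 667.359 / 7.800 = 85.559 m before stopping.
Follower covers v·t_r = 25.8333 × 0.8 = 20.667 m while reacting, then v²/(2a_F) = 667.359 / 6.400 = 104.275 m while braking, for a total of 20.667 + 104.275 = 124.942 m.
Since a_F ≤ a_L and the follower starts braking later, the follower is never slower than the leader, so the closest approach is when both have stopped.
Minimum gap = 124.942 − 85.559 = 39.383 m.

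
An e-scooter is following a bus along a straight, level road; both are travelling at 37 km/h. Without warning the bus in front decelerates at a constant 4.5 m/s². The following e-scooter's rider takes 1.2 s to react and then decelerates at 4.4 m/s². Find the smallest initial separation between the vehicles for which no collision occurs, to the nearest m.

37 km/h ÷ 3.6 = 10.2778 m/s.
Leader travels v²/(2a_L) = 105.633 / 9.000 = 11.737 m before stopping.
Follower covers v·t_r = 10.2778 × 1.2 = 12.333 m while reacting, then v²/(2a_F) = 105.633 / 8.800 = 12.004 m while braking, for a total of 12.333 + 12.004 = 24.337 m.
Since a_F ≤ a_L and the follower starts braking later, the follower is never slower than the leader, so the closest approach is when both have stopped.
Minimum gap = 24.337 − 11.737 = 12.600 m.

Minimum gap ≈ 13 m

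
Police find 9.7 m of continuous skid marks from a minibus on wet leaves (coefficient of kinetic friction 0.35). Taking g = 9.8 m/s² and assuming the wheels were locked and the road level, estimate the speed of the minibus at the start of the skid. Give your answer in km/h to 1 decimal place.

Deceleration a = μg = 0.35 × 9.8 = 3.430 m/s².
v = √(2a·d) = √(2 × 3.430 × 9.7) = √66.542 = 8.1573 m/s.
= 8.1573 × 3.6 = 29.366 km/h.

Initial speed ≈ 29.4 km/h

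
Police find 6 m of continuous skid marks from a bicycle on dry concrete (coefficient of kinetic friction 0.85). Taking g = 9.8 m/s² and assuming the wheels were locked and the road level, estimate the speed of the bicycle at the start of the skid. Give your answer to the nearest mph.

Deceleration a = μg = 0.85 × 9.8 = 8.330 m/s².
v = √(2a·d) = √(2 × 8.330 × 6) = √99.960 = 9.9980 m/s.
= 9.9980 ÷ 0.44704 = 22.365 mph.

Initial speed ≈ 22 mph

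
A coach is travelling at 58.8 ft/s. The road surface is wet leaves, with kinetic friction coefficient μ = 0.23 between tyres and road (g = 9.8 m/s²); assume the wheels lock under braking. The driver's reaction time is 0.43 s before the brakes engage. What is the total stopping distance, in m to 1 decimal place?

Total stopping distance ≈ 79.0 m

58.8 ft/s × 0.3048 = 17.9222 m/s.
a = μg = 0.23 × 9.8 = 2.254 m/s².
Reaction distance = v·t_r = 17.9222 × 0.43 = 7.707 m.
Braking distance = v²/(2a) = 17.9222² / (2 × 2.254) = 321.205 / 4.508 = 71.252 m.
Total = 7.707 + 71.252 = 78.959 m.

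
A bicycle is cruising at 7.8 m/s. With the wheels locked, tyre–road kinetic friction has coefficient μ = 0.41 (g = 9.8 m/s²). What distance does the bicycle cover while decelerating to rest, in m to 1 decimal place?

a = μg = 0.41 × 9.8 = 4.018 m/s².
Braking distance = v²/(2a) = 7.8000² / (2 × 4.018) = 60.840 / 8.036 = 7.571 m.

Braking distance ≈ 7.6 m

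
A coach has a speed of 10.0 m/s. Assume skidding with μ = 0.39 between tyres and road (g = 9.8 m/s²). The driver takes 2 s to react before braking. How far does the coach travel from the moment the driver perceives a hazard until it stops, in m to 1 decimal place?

a = μg = 0.39 × 9.8 = 3.822 m/s².
Reaction distance = v·t_r = 10.0000 × 2 = 20.000 m.
Braking distance = v²/(2a) = 10.0000² / (2 × 3.822) = 100.000 / 7.644 = 13.082 m.
Total = 20.000 + 13.082 = 33.082 m.

Total stopping distance ≈ 33.1 m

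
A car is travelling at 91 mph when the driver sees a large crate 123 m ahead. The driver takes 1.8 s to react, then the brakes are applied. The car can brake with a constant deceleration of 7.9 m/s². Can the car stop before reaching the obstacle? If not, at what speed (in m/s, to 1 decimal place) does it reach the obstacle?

No — it strikes the obstacle at 29.5 m/s

91 mph × 0.44704 = 40.6806 m/s.
Reaction distance = 40.6806 × 1.8 = 73.225 m.
Braking distance needed to stop: v²/(2a) = 1654.911 / 15.800 = 104.741 m, so total needed = 73.225 + 104.741 = 177.966 m > 123 m — it cannot stop.
Distance remaining when braking begins: 123 − 73.225 = 49.775 m.
v² = v₀² − 2a·d = 1654.911 − 2 × 7.900 × 49.775 = 868.466 m²/s².
v = √868.466 = 29.470 m/s.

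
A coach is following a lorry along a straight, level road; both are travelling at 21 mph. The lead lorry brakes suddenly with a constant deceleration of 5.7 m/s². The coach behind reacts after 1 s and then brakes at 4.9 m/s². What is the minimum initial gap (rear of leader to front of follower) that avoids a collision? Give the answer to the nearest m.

Minimum gap ≈ 11 m

21 mph × 0.44704 = 9.3878 m/s.
Leader travels v²/(2a_L) = 88.131 / 11.400 = 7.731 m before stopping.
Follower covers v·t_r = 9.3878 × 1 = 9.388 m while reacting, then v²/(2a_F) = 88.131 / 9.800 = 8.993 m while braking, for a total of 9.388 + 8.993 = 18.381 m.
Since a_F ≤ a_L and the follower starts braking later, the follower is never slower than the leader, so the closest approach is when both have stopped.
Minimum gap = 18.381 − 7.731 = 10.650 m.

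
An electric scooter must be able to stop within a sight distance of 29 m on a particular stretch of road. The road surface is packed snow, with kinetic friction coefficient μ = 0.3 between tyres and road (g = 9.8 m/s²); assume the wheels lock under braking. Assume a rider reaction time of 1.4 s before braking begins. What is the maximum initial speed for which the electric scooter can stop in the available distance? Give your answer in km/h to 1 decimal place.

Maximum speed ≈ 34.5 km/h

a = μg = 0.3 × 9.8 = 2.940 m/s².
Stopping distance: v·t_r + v²/(2a) = 29 with t_r = 1.4 s and a = 2.940 m/s².
So v² + 8.232 v − 170.52 = 0.
Positive root: v = −a·t_r + √((a·t_r)² + 2a·d) = −4.116 + √(16.941 + 170.52) = 9.5756 m/s.
9.5756 m/s × 3.6 = 34.472 km/h.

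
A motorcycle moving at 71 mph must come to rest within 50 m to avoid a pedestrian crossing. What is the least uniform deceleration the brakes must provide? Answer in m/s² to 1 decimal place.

71 mph × 0.44704 = 31.7398 m/s.
v² = 2a·d ⇒ a = v²/(2d) = 31.7398² / (2 × 50.000) = 1007.415 / 100.000 = 10.0741 m/s².

Required deceleration ≈ 10.1 m/s²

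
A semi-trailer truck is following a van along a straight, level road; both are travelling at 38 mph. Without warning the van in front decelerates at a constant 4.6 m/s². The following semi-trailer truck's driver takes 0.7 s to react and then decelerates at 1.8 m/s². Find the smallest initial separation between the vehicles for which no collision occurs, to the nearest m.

Minimum gap ≈ 61 m

38 mph × 0.44704 = 16.9875 m/s.
Leader travels v²/(2a_L) = 288.575 / 9.200 = 31.367 m before stopping.
Follower covers v·t_r = 16.9875 × 0.7 = 11.891 m while reacting, then v²/(2a_F) = 288.575 / 3.600 = 80.160 m while braking, for a total of 11.891 + 80.160 = 92.051 m.
Since a_F ≤ a_L and the follower starts braking later, the follower is never slower than the leader, so the closest approach is when both have stopped.
Minimum gap = 92.051 − 31.367 = 60.684 m.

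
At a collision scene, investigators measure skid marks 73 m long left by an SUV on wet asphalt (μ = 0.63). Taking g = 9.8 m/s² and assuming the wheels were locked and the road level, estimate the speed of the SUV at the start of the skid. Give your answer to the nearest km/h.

Initial speed ≈ 108 km/h

Deceleration a = μg = 0.63 × 9.8 = 6.174 m/s².
v = √(2a·d) = √(2 × 6.174 × 73) = √901.404 = 30.0234 m/s.
= 30.0234 × 3.6 = 108.084 km/h.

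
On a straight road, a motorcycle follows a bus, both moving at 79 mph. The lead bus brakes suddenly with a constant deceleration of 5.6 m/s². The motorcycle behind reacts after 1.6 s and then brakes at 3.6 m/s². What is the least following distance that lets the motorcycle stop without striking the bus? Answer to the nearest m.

79 mph × 0.44704 = 35.3162 m/s.
Leader travels v²/(2a_L) = 1247.234 / 11.200 = 111.360 m before stopping.
Follower covers v·t_r = 35.3162 × 1.6 = 56.506 m while reacting, then v²/(2a_F) = 1247.234 / 7.200 = 173.227 m while braking, for a total of 56.506 + 173.227 = 229.733 m.
Since a_F ≤ a_L and the follower starts braking later, the follower is never slower than the leader, so the closest approach is when both have stopped.
Minimum gap = 229.733 − 111.360 = 118.373 m.

Minimum gap ≈ 118 m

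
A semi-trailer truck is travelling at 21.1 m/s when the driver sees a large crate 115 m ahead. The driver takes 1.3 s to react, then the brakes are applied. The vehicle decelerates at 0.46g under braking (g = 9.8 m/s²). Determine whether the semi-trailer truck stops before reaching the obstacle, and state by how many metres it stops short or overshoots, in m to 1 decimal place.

a = 0.46 × 9.8 = 4.508 m/s².
Reaction distance = 21.1000 × 1.3 = 27.430 m.
Braking distance = v²/(2a) = 445.210 / 9.016 = 49.380 m.
Total stopping distance = 27.430 + 49.380 = 76.810 m, vs 115 m available — it stops with 115 − 76.810 = 38.190 m to spare.

Yes — it stops 38.2 m short of the obstacle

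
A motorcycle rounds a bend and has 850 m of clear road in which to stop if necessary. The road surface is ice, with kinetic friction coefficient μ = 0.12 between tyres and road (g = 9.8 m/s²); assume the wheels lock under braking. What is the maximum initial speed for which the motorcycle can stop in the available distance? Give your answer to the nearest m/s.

Maximum speed ≈ 45 m/s

a = μg = 0.12 × 9.8 = 1.176 m/s².
v²/(2a) = d ⇒ v = √(2 × 1.176 × 850) = √1999.20 = 44.7124 m/s.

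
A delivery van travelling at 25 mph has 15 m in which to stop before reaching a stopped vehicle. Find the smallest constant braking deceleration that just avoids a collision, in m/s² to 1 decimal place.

Required deceleration ≈ 4.2 m/s²

25 mph × 0.44704 = 11.1760 m/s.
v² = 2a·d ⇒ a = v²/(2d) = 11.1760² / (2 × 15.000) = 124.903 / 30.000 = 4.1634 m/s².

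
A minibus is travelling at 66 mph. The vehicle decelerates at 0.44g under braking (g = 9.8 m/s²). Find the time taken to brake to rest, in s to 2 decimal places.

Braking time ≈ 6.84 s

66 mph × 0.44704 = 29.5046 m/s.
a = 0.44 × 9.8 = 4.312 m/s².
Braking time = v/a = 29.5046 / 4.312 = 6.842 s.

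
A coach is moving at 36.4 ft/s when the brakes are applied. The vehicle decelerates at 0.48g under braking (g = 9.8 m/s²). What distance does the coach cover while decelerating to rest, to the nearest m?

Braking distance ≈ 13 m

36.4 ft/s × 0.3048 = 11.0947 m/s.
a = 0.48 × 9.8 = 4.704 m/s².
Braking distance = v²/(2a) = 11.0947² / (2 × 4.704) = 123.092 / 9.408 = 13.084 m.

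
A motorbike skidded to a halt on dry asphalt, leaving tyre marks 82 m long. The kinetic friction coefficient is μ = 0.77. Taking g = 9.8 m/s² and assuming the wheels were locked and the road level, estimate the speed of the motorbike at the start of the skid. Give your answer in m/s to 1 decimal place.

Initial speed ≈ 35.2 m/s

Deceleration a = μg = 0.77 × 9.8 = 7.546 m/s².
v = √(2a·d) = √(2 × 7.546 × 82) = √1237.544 = 35.1787 m/s.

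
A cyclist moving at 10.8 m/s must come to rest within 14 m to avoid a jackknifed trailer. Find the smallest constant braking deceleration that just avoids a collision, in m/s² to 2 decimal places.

Required deceleration ≈ 4.17 m/s²

v² = 2a·d ⇒ a = v²/(2d) = 10.8000² / (2 × 14.000) = 116.640 / 28.000 = 4.1657 m/s².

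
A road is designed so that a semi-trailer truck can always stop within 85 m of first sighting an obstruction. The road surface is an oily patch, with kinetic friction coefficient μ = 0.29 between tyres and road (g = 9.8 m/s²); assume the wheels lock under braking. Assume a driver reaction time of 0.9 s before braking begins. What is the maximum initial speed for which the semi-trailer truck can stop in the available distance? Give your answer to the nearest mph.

Maximum speed ≈ 44 mph

a = μg = 0.29 × 9.8 = 2.842 m/s².
Stopping distance: v·t_r + v²/(2a) = 85 with t_r = 0.9 s and a = 2.842 m/s².
So v² + 5.116 v − 483.14 = 0.
Positive root: v = −a·t_r + √((a·t_r)² + 2a·d) = −2.558 + √(6.543 + 483.14) = 19.5708 m/s.
19.5708 m/s ÷ 0.44704 = 43.779 mph.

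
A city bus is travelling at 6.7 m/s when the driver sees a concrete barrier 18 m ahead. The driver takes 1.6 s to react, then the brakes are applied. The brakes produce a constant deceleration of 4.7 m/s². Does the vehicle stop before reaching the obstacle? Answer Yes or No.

Yes

Reaction distance = 6.7000 × 1.6 = 10.720 m.
Braking distance = v²/(2a) = 44.890 / 9.400 = 4.776 m.
Total stopping distance = 10.720 + 4.776 = 15.496 m, vs 18 m available — it stops with 18 − 15.496 = 2.504 m to spare.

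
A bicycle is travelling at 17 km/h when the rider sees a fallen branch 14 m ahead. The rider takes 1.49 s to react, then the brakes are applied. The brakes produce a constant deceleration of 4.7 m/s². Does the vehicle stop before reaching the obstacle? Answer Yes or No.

Yes

17 km/h ÷ 3.6 = 4.7222 m/s.
Reaction distance = 4.7222 × 1.49 = 7.036 m.
Braking distance = v²/(2a) = 22.299 / 9.400 = 2.372 m.
Total stopping distance = 7.036 + 2.372 = 9.408 m, vs 14 m available — it stops with 14 − 9.408 = 4.592 m to spare.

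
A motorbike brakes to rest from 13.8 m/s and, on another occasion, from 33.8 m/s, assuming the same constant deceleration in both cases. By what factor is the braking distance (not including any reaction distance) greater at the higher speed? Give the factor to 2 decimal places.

Braking distance d = v²/(2a), so with a fixed, d ∝ v².
Factor = (33.8/13.8)² = 2.4493² = 5.9991.

Factor ≈ 6.00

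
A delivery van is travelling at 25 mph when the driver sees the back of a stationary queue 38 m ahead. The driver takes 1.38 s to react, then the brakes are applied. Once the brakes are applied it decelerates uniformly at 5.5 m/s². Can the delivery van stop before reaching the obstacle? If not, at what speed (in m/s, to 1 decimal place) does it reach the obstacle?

Yes — it stops about 11.2 m short of the obstacle, so it never reaches it

25 mph × 0.44704 = 11.1760 m/s.
Reaction distance = 11.1760 × 1.38 = 15.423 m.
Braking distance = v²/(2a) = 124.903 / 11.000 = 11.355 m.
Total stopping distance = 15.423 + 11.355 = 26.778 m, vs 38 m available — it stops with 38 − 26.778 = 11.222 m to spare.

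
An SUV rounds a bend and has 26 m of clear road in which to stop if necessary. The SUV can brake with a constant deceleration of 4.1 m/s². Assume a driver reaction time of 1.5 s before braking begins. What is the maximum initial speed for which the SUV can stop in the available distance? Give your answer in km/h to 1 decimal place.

Stopping distance: v·t_r + v²/(2a) = 26 with t_r = 1.5 s and a = 4.100 m/s².
So v² + 12.300 v − 213.20 = 0.
Positive root: v = −a·t_r + √((a·t_r)² + 2a·d) = −6.150 + √(37.823 + 213.20) = 9.6937 m/s.
9.6937 m/s × 3.6 = 34.897 km/h.

Maximum speed ≈ 34.9 km/h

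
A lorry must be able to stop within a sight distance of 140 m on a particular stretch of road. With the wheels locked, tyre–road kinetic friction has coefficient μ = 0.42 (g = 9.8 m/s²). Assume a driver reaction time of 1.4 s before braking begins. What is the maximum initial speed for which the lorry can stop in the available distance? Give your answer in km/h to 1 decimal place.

a = μg = 0.42 × 9.8 = 4.116 m/s².
Stopping distance: v·t_r + v²/(2a) = 140 with t_r = 1.4 s and a = 4.116 m/s².
So v² + 11.525 v − 1152.48 = 0.
Positive root: v = −a·t_r + √((a·t_r)² + 2a·d) = −5.762 + √(33.201 + 1152.48) = 28.6717 m/s.
28.6717 m/s × 3.6 = 103.218 km/h.

Maximum speed ≈ 103.2 km/h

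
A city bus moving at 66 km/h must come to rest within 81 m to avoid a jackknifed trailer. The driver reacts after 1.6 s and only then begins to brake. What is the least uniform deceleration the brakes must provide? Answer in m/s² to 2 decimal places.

66 km/h ÷ 3.6 = 18.3333 m/s.
Distance covered during reaction = 18.3333 × 1.6 = 29.333 m.
Distance available for braking: 81 − 29.333 = 51.667 m.
v² = 2a·d ⇒ a = v²/(2d) = 18.3333² / (2 × 51.667) = 336.110 / 103.334 = 3.2527 m/s².

Required deceleration ≈ 3.25 m/s²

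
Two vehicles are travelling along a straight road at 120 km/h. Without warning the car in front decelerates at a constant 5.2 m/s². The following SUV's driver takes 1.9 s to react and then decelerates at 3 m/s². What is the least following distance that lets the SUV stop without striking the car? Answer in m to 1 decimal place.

120 km/h ÷ 3.6 = 33.3333 m/s.
Leader travels v²/(2a_L) = 1111.109 / 10.400 = 106.837 m before stopping.
Follower covers v·t_r = 33.3333 × 1.9 = 63.333 m while reacting, then v²/(2a_F) = 1111.109 / 6.000 = 185.185 m while braking, for a total of 63.333 + 185.185 = 248.518 m.
Since a_F ≤ a_L and the follower starts braking later, the follower is never slower than the leader, so the closest approach is when both have stopped.
Minimum gap = 248.518 − 106.837 = 141.681 m.

Minimum gap ≈ 141.7 m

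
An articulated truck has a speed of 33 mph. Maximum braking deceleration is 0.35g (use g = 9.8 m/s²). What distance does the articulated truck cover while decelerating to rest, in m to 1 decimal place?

Braking distance ≈ 31.7 m

33 mph × 0.44704 = 14.7523 m/s.
a = 0.35 × 9.8 = 3.430 m/s².
Braking distance = v²/(2a) = 14.7523² / (2 × 3.430) = 217.630 / 6.860 = 31.724 m.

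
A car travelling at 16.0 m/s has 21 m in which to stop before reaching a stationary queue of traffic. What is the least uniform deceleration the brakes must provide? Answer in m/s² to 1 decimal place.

v² = 2a·d ⇒ a = v²/(2d) = 16.0000² / (2 × 21.000) = 256.000 / 42.000 = 6.0952 m/s².

Required deceleration ≈ 6.1 m/s²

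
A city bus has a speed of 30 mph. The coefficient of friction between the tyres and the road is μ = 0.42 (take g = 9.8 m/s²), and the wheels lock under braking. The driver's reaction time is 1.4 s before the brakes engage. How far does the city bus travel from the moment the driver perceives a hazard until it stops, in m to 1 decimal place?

Total stopping distance ≈ 40.6 m

30 mph × 0.44704 = 13.4112 m/s.
a = μg = 0.42 × 9.8 = 4.116 m/s².
Reaction distance = v·t_r = 13.4112 × 1.4 = 18.776 m.
Braking distance = v²/(2a) = 13.4112² / (2 × 4.116) = 179.860 / 8.232 = 21.849 m.
Total = 18.776 + 21.849 = 40.625 m.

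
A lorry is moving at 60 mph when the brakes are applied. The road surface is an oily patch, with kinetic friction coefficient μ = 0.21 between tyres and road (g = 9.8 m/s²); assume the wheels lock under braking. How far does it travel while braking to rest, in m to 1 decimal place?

Braking distance ≈ 174.8 m

60 mph × 0.44704 = 26.8224 m/s.
a = μg = 0.21 × 9.8 = 2.058 m/s².
Braking distance = v²/(2a) = 26.8224² / (2 × 2.058) = 719.441 / 4.116 = 174.791 m.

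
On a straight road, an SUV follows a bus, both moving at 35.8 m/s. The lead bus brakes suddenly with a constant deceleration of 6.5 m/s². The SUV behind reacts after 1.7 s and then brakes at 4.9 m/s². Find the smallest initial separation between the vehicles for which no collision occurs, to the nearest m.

Leader travels v²/(2a_L) = 1281.640 / 13.000 = 98.588 m before stopping.
Follower covers v·t_r = 35.8000 × 1.7 = 60.860 m while reacting, then v²/(2a_F) = 1281.640 / 9.800 = 130.780 m while braking, for a total of 60.860 + 130.780 = 191.640 m.
Since a_F ≤ a_L and the follower starts braking later, the follower is never slower than the leader, so the closest approach is when both have stopped.
Minimum gap = 191.640 − 98.588 = 93.052 m.

Minimum gap ≈ 93 m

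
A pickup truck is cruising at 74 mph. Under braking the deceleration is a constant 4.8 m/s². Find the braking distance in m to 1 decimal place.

Braking distance ≈ 114.0 m

74 mph × 0.44704 = 33.0810 m/s.
Braking distance = v²/(2a) = 33.0810² / (2 × 4.800) = 1094.353 / 9.600 = 113.995 m.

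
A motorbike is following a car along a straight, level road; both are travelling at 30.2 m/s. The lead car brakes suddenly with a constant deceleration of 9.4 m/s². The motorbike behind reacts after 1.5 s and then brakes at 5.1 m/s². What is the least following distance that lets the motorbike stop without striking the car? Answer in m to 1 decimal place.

Minimum gap ≈ 86.2 m

Leader travels v²/(2a_L) = 912.040 / 18.800 = 48.513 m before stopping.
Follower covers v·t_r = 30.2000 × 1.5 = 45.300 m while reacting, then v²/(2a_F) = 912.040 / 10.200 = 89.416 m while braking, for a total of 45.300 + 89.416 = 134.716 m.
Since a_F ≤ a_L and the follower starts braking later, the follower is never slower than the leader, so the closest approach is when both have stopped.
Minimum gap = 134.716 − 48.513 = 86.203 m.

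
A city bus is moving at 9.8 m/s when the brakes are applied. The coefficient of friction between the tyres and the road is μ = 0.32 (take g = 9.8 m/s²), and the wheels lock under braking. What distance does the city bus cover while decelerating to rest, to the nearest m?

a = μg = 0.32 × 9.8 = 3.136 m/s².
Braking distance = v²/(2a) = 9.8000² / (2 × 3.136) = 96.040 / 6.272 = 15.312 m.

Braking distance ≈ 15 m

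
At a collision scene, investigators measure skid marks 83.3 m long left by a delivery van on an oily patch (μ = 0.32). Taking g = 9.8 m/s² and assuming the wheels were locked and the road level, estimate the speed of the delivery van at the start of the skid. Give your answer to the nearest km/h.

Deceleration a = μg = 0.32 × 9.8 = 3.136 m/s².
v = √(2a·d) = √(2 × 3.136 × 83.3) = √522.458 = 22.8573 m/s.
= 22.8573 × 3.6 = 82.286 km/h.

Initial speed ≈ 82 km/h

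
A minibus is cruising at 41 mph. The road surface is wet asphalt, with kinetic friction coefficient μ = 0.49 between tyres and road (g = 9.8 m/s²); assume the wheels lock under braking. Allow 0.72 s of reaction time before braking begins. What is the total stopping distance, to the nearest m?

41 mph × 0.44704 = 18.3286 m/s.
a = μg = 0.49 × 9.8 = 4.802 m/s².
Reaction distance = v·t_r = 18.3286 × 0.72 = 13.197 m.
Braking distance = v²/(2a) = 18.3286² / (2 × 4.802) = 335.938 / 9.604 = 34.979 m.
Total = 13.197 + 34.979 = 48.176 m.

Total stopping distance ≈ 48 m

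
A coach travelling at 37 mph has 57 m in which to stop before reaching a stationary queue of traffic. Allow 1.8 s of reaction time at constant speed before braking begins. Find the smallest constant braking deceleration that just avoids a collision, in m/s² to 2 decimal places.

Required deceleration ≈ 5.02 m/s²

37 mph × 0.44704 = 16.5405 m/s.
Distance covered during reaction = 16.5405 × 1.8 = 29.773 m.
Distance available for braking: 57 − 29.773 = 27.227 m.
v² = 2a·d ⇒ a = v²/(2d) = 16.5405² / (2 × 27.227) = 273.588 / 54.454 = 5.0242 m/s².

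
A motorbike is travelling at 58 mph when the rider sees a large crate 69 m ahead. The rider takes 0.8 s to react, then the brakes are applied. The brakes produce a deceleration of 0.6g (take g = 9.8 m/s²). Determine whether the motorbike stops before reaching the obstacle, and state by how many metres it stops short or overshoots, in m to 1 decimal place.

58 mph × 0.44704 = 25.9283 m/s.
a = 0.6 × 9.8 = 5.880 m/s².
Reaction distance = 25.9283 × 0.8 = 20.743 m.
Braking distance = v²/(2a) = 672.277 / 11.760 = 57.166 m.
Total stopping distance = 20.743 + 57.166 = 77.909 m, vs 69 m available — it cannot stop in time and overshoots by 77.909 − 69 = 8.909 m.

No — it overshoots by 8.9 m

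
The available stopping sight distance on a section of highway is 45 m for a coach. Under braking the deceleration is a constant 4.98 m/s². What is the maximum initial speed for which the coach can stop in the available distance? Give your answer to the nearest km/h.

v²/(2a) = d ⇒ v = √(2 × 4.980 × 45) = √448.20 = 21.1707 m/s.
21.1707 m/s × 3.6 = 76.215 km/h.

Maximum speed ≈ 76 km/h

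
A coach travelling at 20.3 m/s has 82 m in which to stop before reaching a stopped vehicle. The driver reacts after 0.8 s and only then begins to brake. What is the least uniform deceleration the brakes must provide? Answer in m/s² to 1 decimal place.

Required deceleration ≈ 3.1 m/s²

Distance covered during reaction = 20.3000 × 0.8 = 16.240 m.
Distance available for braking: 82 − 16.240 = 65.760 m.
v² = 2a·d ⇒ a = v²/(2d) = 20.3000² / (2 × 65.760) = 412.090 / 131.520 = 3.1333 m/s².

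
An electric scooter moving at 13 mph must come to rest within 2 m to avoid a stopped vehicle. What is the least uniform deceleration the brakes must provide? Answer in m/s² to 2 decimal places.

Required deceleration ≈ 8.44 m/s²

13 mph × 0.44704 = 5.8115 m/s.
v² = 2a·d ⇒ a = v²/(2d) = 5.8115² / (2 × 2.000) = 33.774 / 4.000 = 8.4435 m/s².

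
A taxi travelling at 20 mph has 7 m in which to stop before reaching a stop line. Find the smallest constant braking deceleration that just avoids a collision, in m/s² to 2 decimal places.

20 mph × 0.44704 = 8.9408 m/s.
v² = 2a·d ⇒ a = v²/(2d) = 8.9408² / (2 × 7.000) = 79.938 / 14.000 = 5.7099 m/s².

Required deceleration ≈ 5.71 m/s²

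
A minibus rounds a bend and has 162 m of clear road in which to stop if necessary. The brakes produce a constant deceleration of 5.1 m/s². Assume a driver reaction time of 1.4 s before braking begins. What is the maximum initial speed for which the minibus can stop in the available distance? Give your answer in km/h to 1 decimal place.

Stopping distance: v·t_r + v²/(2a) = 162 with t_r = 1.4 s and a = 5.100 m/s².
So v² + 14.280 v − 1652.40 = 0.
Positive root: v = −a·t_r + √((a·t_r)² + 2a·d) = −7.140 + √(50.980 + 1652.40) = 34.1320 m/s.
34.1320 m/s × 3.6 = 122.875 km/h.

Maximum speed ≈ 122.9 km/h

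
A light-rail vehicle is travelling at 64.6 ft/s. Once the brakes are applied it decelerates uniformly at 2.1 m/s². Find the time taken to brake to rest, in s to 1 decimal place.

Braking time ≈ 9.4 s

64.6 ft/s × 0.3048 = 19.6901 m/s.
Braking time = v/a = 19.6901 / 2.100 = 9.376 s.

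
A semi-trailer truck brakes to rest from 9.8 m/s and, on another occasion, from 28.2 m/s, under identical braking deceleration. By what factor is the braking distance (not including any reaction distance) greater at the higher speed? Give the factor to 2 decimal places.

Factor ≈ 8.28

Braking distance d = v²/(2a), so with a fixed, d ∝ v².
Factor = (28.2/9.8)² = 2.8776² = 8.2806.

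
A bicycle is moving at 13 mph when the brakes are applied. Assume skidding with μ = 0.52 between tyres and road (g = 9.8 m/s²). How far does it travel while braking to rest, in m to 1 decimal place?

Braking distance ≈ 3.3 m

13 mph × 0.44704 = 5.8115 m/s.
a = μg = 0.52 × 9.8 = 5.096 m/s².
Braking distance = v²/(2a) = 5.8115² / (2 × 5.096) = 33.774 / 10.192 = 3.314 m.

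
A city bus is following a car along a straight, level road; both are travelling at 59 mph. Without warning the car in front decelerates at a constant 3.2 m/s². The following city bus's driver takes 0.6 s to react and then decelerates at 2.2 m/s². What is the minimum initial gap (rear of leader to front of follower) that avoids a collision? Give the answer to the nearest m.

59 mph × 0.44704 = 26.3754 m/s.
Leader travels v²/(2a_L) = 695.662 / 6.400 = 108.697 m before stopping.
Follower covers v·t_r = 26.3754 × 0.6 = 15.825 m while reacting, then v²/(2a_F) = 695.662 / 4.400 = 158.105 m while braking, for a total of 15.825 + 158.105 = 173.930 m.
Since a_F ≤ a_L and the follower starts braking later, the follower is never slower than the leader, so the closest approach is when both have stopped.
Minimum gap = 173.930 − 108.697 = 65.233 m.

Minimum gap ≈ 65 m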